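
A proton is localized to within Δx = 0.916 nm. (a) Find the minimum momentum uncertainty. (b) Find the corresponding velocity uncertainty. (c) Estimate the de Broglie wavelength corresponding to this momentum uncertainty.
(a) Δp_min = 5.756 × 10^-26 kg·m/s
(b) Δv_min = 34.415 m/s
(c) λ_dB = 11.511 nm

Step-by-step:

(a) From the uncertainty principle:
Δp_min = ℏ/(2Δx) = (1.055e-34 J·s)/(2 × 9.160e-10 m) = 5.756e-26 kg·m/s

(b) The velocity uncertainty:
Δv = Δp/m = (5.756e-26 kg·m/s)/(1.673e-27 kg) = 3.442e+01 m/s = 34.415 m/s

(c) The de Broglie wavelength for this momentum:
λ = h/p = (6.626e-34 J·s)/(5.756e-26 kg·m/s) = 1.151e-08 m = 11.511 nm

Note: The de Broglie wavelength is comparable to the localization size, as expected from wave-particle duality.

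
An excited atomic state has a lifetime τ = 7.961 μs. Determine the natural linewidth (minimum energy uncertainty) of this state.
41.340 peV

Using the energy-time uncertainty principle:
ΔEΔt ≥ ℏ/2

The lifetime τ represents the time uncertainty Δt.
The natural linewidth (minimum energy uncertainty) is:

ΔE = ℏ/(2τ)
ΔE = (1.055e-34 J·s) / (2 × 7.961e-06 s)
ΔE = 6.623e-30 J = 41.340 peV

This natural linewidth limits the precision of spectroscopic measurements.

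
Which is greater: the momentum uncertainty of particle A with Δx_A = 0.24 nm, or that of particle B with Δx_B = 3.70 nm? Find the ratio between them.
Particle A has the larger minimum momentum uncertainty, by a factor of 15.42.

For each particle, the minimum momentum uncertainty is Δp_min = ℏ/(2Δx):

Particle A: Δp_A = ℏ/(2×2.400e-10 m) = 2.197e-25 kg·m/s
Particle B: Δp_B = ℏ/(2×3.700e-09 m) = 1.425e-26 kg·m/s

Ratio: Δp_A/Δp_B = 15.42

Since Δp_min ∝ 1/Δx, the particle with smaller position uncertainty (A) has larger momentum uncertainty.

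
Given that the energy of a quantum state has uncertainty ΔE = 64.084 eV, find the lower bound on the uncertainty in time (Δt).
5.136 as

Using the energy-time uncertainty principle:
ΔEΔt ≥ ℏ/2

The minimum uncertainty in time is:
Δt_min = ℏ/(2ΔE)
Δt_min = (1.055e-34 J·s) / (2 × 1.027e-17 J)
Δt_min = 5.136e-18 s = 5.136 as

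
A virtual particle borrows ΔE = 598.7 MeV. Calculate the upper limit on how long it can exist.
5.497 × 10^-25 s

Using the energy-time uncertainty principle:
ΔEΔt ≥ ℏ/2

For a virtual particle borrowing energy ΔE, the maximum lifetime is:
Δt_max = ℏ/(2ΔE)

Converting energy:
ΔE = 598.7 MeV = 9.592e-11 J

Δt_max = (1.055e-34 J·s) / (2 × 9.592e-11 J)
Δt_max = 5.497e-25 s = 5.497 × 10^-25 s

Virtual particles with higher borrowed energy exist for shorter times.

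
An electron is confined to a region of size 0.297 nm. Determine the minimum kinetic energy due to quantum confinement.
107.982 meV

Using the uncertainty principle:

1. Position uncertainty: Δx ≈ 2.970e-10 m
2. Minimum momentum uncertainty: Δp = ℏ/(2Δx) = 1.775e-25 kg·m/s
3. Minimum kinetic energy:
   KE = (Δp)²/(2m) = (1.775e-25)²/(2 × 9.109e-31 kg)
   KE = 1.730e-20 J = 107.982 meV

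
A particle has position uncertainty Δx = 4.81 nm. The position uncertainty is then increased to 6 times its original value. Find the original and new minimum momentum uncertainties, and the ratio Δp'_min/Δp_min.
Original Δp_min = 1.096 × 10^-26 kg·m/s; new Δp'_min = 1.827 × 10^-27 kg·m/s; ratio Δp'_min/Δp_min = 1/6.

From the uncertainty principle ΔxΔp ≥ ℏ/2, the minimum momentum uncertainty is Δp_min = ℏ/(2Δx).

Original (Δx = 4.81 nm = 4.810e-09 m):
Δp_min = (1.055e-34 J·s)/(2 × 4.810e-09 m) = 1.096e-26 kg·m/s

When Δx → 6Δx:
Δp'_min = ℏ/(2 × 6Δx) = (1/6) × ℏ/(2Δx) = (1/6) × Δp_min
Δp'_min = 1/6 × 1.096e-26 kg·m/s = 1.827e-27 kg·m/s

Since Δp_min ∝ 1/Δx, when Δx is increased to 6 times its original value, Δp_min decreases to 1/6 of its original value.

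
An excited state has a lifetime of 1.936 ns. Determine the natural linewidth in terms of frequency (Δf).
41.104 MHz

Using the energy-time uncertainty principle and E = hf:
ΔEΔt ≥ ℏ/2
hΔf·Δt ≥ ℏ/2

The minimum frequency uncertainty is:
Δf = ℏ/(2hτ) = 1/(4πτ)
Δf = 1/(4π × 1.936e-09 s)
Δf = 4.110e+07 Hz = 41.104 MHz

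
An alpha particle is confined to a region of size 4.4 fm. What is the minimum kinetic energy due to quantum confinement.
67.449 keV

Using the uncertainty principle:

1. Position uncertainty: Δx ≈ 4.400e-15 m
2. Minimum momentum uncertainty: Δp = ℏ/(2Δx) = 1.198e-20 kg·m/s
3. Minimum kinetic energy:
   KE = (Δp)²/(2m) = (1.198e-20)²/(2 × 6.645e-27 kg)
   KE = 1.081e-14 J = 67.449 keV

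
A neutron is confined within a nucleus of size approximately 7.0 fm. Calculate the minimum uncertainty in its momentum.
7.533 × 10^-21 kg·m/s

Using the Heisenberg uncertainty principle:
ΔxΔp ≥ ℏ/2

With Δx ≈ L = 7.000e-15 m (the confinement size):
Δp_min = ℏ/(2Δx)
Δp_min = (1.055e-34 J·s) / (2 × 7.000e-15 m)
Δp_min = 7.533e-21 kg·m/s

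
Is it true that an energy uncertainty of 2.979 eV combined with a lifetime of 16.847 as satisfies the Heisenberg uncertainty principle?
No, it violates the uncertainty relation.

Calculate the product ΔEΔt:
ΔE = 2.979 eV = 4.773e-19 J
ΔEΔt = (4.773e-19 J) × (1.685e-17 s)
ΔEΔt = 8.041e-36 J·s

Compare to the minimum allowed value ℏ/2:
ℏ/2 = 5.273e-35 J·s

Since ΔEΔt = 8.041e-36 J·s < 5.273e-35 J·s = ℏ/2,
this violates the uncertainty relation.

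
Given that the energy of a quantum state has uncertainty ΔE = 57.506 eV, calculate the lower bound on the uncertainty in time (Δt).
5.723 as

Using the energy-time uncertainty principle:
ΔEΔt ≥ ℏ/2

The minimum uncertainty in time is:
Δt_min = ℏ/(2ΔE)
Δt_min = (1.055e-34 J·s) / (2 × 9.213e-18 J)
Δt_min = 5.723e-18 s = 5.723 as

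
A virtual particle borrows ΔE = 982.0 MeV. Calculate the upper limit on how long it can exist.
3.351 × 10^-25 s

Using the energy-time uncertainty principle:
ΔEΔt ≥ ℏ/2

For a virtual particle borrowing energy ΔE, the maximum lifetime is:
Δt_max = ℏ/(2ΔE)

Converting energy:
ΔE = 982.0 MeV = 1.573e-10 J

Δt_max = (1.055e-34 J·s) / (2 × 1.573e-10 J)
Δt_max = 3.351e-25 s = 3.351 × 10^-25 s

Virtual particles with higher borrowed energy exist for shorter times.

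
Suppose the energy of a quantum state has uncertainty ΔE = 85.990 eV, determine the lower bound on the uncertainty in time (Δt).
3.827 as

Using the energy-time uncertainty principle:
ΔEΔt ≥ ℏ/2

The minimum uncertainty in time is:
Δt_min = ℏ/(2ΔE)
Δt_min = (1.055e-34 J·s) / (2 × 1.378e-17 J)
Δt_min = 3.827e-18 s = 3.827 as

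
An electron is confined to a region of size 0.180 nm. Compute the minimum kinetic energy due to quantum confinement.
293.980 meV

Using the uncertainty principle:

1. Position uncertainty: Δx ≈ 1.800e-10 m
2. Minimum momentum uncertainty: Δp = ℏ/(2Δx) = 2.929e-25 kg·m/s
3. Minimum kinetic energy:
   KE = (Δp)²/(2m) = (2.929e-25)²/(2 × 9.109e-31 kg)
   KE = 4.710e-20 J = 293.980 meV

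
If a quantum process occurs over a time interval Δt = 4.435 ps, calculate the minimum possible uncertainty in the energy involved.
74.207 μeV

Using the energy-time uncertainty principle:
ΔEΔt ≥ ℏ/2

The minimum uncertainty in energy is:
ΔE_min = ℏ/(2Δt)
ΔE_min = (1.055e-34 J·s) / (2 × 4.435e-12 s)
ΔE_min = 1.189e-23 J = 74.207 μeV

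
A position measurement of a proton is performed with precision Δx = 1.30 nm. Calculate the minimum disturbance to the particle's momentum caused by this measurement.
4.056 × 10^-26 kg·m/s

The uncertainty principle implies that measuring position disturbs momentum:
ΔxΔp ≥ ℏ/2

When we measure position with precision Δx, we necessarily introduce a momentum uncertainty:
Δp ≥ ℏ/(2Δx)
Δp_min = (1.055e-34 J·s) / (2 × 1.300e-09 m)
Δp_min = 4.056e-26 kg·m/s

The more precisely we measure position, the greater the momentum disturbance.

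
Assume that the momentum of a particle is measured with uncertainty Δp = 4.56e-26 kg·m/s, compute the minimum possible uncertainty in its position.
1.156 nm

Using the Heisenberg uncertainty principle:
ΔxΔp ≥ ℏ/2

The minimum uncertainty in position is:
Δx_min = ℏ/(2Δp)
Δx_min = (1.055e-34 J·s) / (2 × 4.560e-26 kg·m/s)
Δx_min = 1.156e-09 m = 1.156 nm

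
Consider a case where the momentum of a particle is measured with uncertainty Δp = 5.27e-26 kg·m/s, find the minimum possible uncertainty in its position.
1.001 nm

Using the Heisenberg uncertainty principle:
ΔxΔp ≥ ℏ/2

The minimum uncertainty in position is:
Δx_min = ℏ/(2Δp)
Δx_min = (1.055e-34 J·s) / (2 × 5.270e-26 kg·m/s)
Δx_min = 1.001e-09 m = 1.001 nm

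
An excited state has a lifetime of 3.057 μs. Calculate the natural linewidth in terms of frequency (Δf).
26.031 kHz

Using the energy-time uncertainty principle and E = hf:
ΔEΔt ≥ ℏ/2
hΔf·Δt ≥ ℏ/2

The minimum frequency uncertainty is:
Δf = ℏ/(2hτ) = 1/(4πτ)
Δf = 1/(4π × 3.057e-06 s)
Δf = 2.603e+04 Hz = 26.031 kHz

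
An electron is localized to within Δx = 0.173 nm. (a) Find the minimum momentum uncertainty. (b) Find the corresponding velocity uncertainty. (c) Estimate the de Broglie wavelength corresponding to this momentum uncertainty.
(a) Δp_min = 3.048 × 10^-25 kg·m/s
(b) Δv_min = 334.589 km/s
(c) λ_dB = 2.174 nm

Step-by-step:

(a) From the uncertainty principle:
Δp_min = ℏ/(2Δx) = (1.055e-34 J·s)/(2 × 1.730e-10 m) = 3.048e-25 kg·m/s

(b) The velocity uncertainty:
Δv = Δp/m = (3.048e-25 kg·m/s)/(9.109e-31 kg) = 3.346e+05 m/s = 334.589 km/s

(c) The de Broglie wavelength for this momentum:
λ = h/p = (6.626e-34 J·s)/(3.048e-25 kg·m/s) = 2.174e-09 m = 2.174 nm

Note: The de Broglie wavelength is comparable to the localization size, as expected from wave-particle duality.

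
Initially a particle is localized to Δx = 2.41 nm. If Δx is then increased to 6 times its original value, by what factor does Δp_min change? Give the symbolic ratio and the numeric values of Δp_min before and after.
Original Δp_min = 2.188 × 10^-26 kg·m/s; new Δp'_min = 3.647 × 10^-27 kg·m/s; ratio Δp'_min/Δp_min = 1/6.

From the uncertainty principle ΔxΔp ≥ ℏ/2, the minimum momentum uncertainty is Δp_min = ℏ/(2Δx).

Original (Δx = 2.41 nm = 2.410e-09 m):
Δp_min = (1.055e-34 J·s)/(2 × 2.410e-09 m) = 2.188e-26 kg·m/s

When Δx → 6Δx:
Δp'_min = ℏ/(2 × 6Δx) = (1/6) × ℏ/(2Δx) = (1/6) × Δp_min
Δp'_min = 1/6 × 2.188e-26 kg·m/s = 3.647e-27 kg·m/s

Since Δp_min ∝ 1/Δx, when Δx is increased to 6 times its original value, Δp_min decreases to 1/6 of its original value.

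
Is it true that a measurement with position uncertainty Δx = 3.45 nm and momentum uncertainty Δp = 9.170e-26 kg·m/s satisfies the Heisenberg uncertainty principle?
Yes, it satisfies the uncertainty principle.

Calculate the product ΔxΔp:
ΔxΔp = (3.450e-09 m) × (9.170e-26 kg·m/s)
ΔxΔp = 3.164e-34 J·s

Compare to the minimum allowed value ℏ/2:
ℏ/2 = 5.273e-35 J·s

Since ΔxΔp = 3.164e-34 J·s ≥ 5.273e-35 J·s = ℏ/2,
the measurement satisfies the uncertainty principle.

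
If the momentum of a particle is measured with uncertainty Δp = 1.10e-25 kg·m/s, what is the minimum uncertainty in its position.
479.351 pm

Using the Heisenberg uncertainty principle:
ΔxΔp ≥ ℏ/2

The minimum uncertainty in position is:
Δx_min = ℏ/(2Δp)
Δx_min = (1.055e-34 J·s) / (2 × 1.100e-25 kg·m/s)
Δx_min = 4.794e-10 m = 479.351 pm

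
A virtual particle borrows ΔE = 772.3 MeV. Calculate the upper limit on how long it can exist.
4.261 × 10^-25 s

Using the energy-time uncertainty principle:
ΔEΔt ≥ ℏ/2

For a virtual particle borrowing energy ΔE, the maximum lifetime is:
Δt_max = ℏ/(2ΔE)

Converting energy:
ΔE = 772.3 MeV = 1.237e-10 J

Δt_max = (1.055e-34 J·s) / (2 × 1.237e-10 J)
Δt_max = 4.261e-25 s = 4.261 × 10^-25 s

Virtual particles with higher borrowed energy exist for shorter times.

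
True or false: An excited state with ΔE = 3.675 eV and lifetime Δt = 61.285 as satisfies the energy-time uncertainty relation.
No, it violates the uncertainty relation.

Calculate the product ΔEΔt:
ΔE = 3.675 eV = 5.888e-19 J
ΔEΔt = (5.888e-19 J) × (6.128e-17 s)
ΔEΔt = 3.608e-35 J·s

Compare to the minimum allowed value ℏ/2:
ℏ/2 = 5.273e-35 J·s

Since ΔEΔt = 3.608e-35 J·s < 5.273e-35 J·s = ℏ/2,
this violates the uncertainty relation.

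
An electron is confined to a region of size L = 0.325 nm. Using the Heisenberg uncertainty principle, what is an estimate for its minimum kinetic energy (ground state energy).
90.177 meV

Using the uncertainty principle to estimate ground state energy:

1. The position uncertainty is approximately the confinement size:
   Δx ≈ L = 3.250e-10 m

2. From ΔxΔp ≥ ℏ/2, the minimum momentum uncertainty is:
   Δp ≈ ℏ/(2L) = 1.622e-25 kg·m/s

3. The kinetic energy is approximately:
   KE ≈ (Δp)²/(2m) = (1.622e-25)²/(2 × 9.109e-31 kg)
   KE ≈ 1.445e-20 J = 90.177 meV

This is an order-of-magnitude estimate of the ground state energy.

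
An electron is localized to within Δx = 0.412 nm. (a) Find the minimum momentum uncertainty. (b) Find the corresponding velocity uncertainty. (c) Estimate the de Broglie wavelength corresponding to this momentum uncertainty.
(a) Δp_min = 1.280 × 10^-25 kg·m/s
(b) Δv_min = 140.495 km/s
(c) λ_dB = 5.177 nm

Step-by-step:

(a) From the uncertainty principle:
Δp_min = ℏ/(2Δx) = (1.055e-34 J·s)/(2 × 4.120e-10 m) = 1.280e-25 kg·m/s

(b) The velocity uncertainty:
Δv = Δp/m = (1.280e-25 kg·m/s)/(9.109e-31 kg) = 1.405e+05 m/s = 140.495 km/s

(c) The de Broglie wavelength for this momentum:
λ = h/p = (6.626e-34 J·s)/(1.280e-25 kg·m/s) = 5.177e-09 m = 5.177 nm

Note: The de Broglie wavelength is comparable to the localization size, as expected from wave-particle duality.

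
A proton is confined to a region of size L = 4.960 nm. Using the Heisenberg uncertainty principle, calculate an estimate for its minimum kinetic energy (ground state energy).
210.858 neV

Using the uncertainty principle to estimate ground state energy:

1. The position uncertainty is approximately the confinement size:
   Δx ≈ L = 4.960e-09 m

2. From ΔxΔp ≥ ℏ/2, the minimum momentum uncertainty is:
   Δp ≈ ℏ/(2L) = 1.063e-26 kg·m/s

3. The kinetic energy is approximately:
   KE ≈ (Δp)²/(2m) = (1.063e-26)²/(2 × 1.673e-27 kg)
   KE ≈ 3.378e-26 J = 210.858 neV

This is an order-of-magnitude estimate of the ground state energy.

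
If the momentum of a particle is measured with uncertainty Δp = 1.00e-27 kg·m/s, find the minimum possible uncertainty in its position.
52.729 nm

Using the Heisenberg uncertainty principle:
ΔxΔp ≥ ℏ/2

The minimum uncertainty in position is:
Δx_min = ℏ/(2Δp)
Δx_min = (1.055e-34 J·s) / (2 × 1.000e-27 kg·m/s)
Δx_min = 5.273e-08 m = 52.729 nm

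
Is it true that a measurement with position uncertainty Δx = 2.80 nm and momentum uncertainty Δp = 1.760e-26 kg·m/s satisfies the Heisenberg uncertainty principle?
No, it violates the uncertainty principle (impossible measurement).

Calculate the product ΔxΔp:
ΔxΔp = (2.800e-09 m) × (1.760e-26 kg·m/s)
ΔxΔp = 4.928e-35 J·s

Compare to the minimum allowed value ℏ/2:
ℏ/2 = 5.273e-35 J·s

Since ΔxΔp = 4.928e-35 J·s < 5.273e-35 J·s = ℏ/2,
the measurement violates the uncertainty principle.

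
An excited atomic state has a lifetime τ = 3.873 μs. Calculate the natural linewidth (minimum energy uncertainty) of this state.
84.974 peV

Using the energy-time uncertainty principle:
ΔEΔt ≥ ℏ/2

The lifetime τ represents the time uncertainty Δt.
The natural linewidth (minimum energy uncertainty) is:

ΔE = ℏ/(2τ)
ΔE = (1.055e-34 J·s) / (2 × 3.873e-06 s)
ΔE = 1.361e-29 J = 84.974 peV

This natural linewidth limits the precision of spectroscopic measurements.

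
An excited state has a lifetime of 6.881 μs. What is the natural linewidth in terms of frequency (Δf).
11.565 kHz

Using the energy-time uncertainty principle and E = hf:
ΔEΔt ≥ ℏ/2
hΔf·Δt ≥ ℏ/2

The minimum frequency uncertainty is:
Δf = ℏ/(2hτ) = 1/(4πτ)
Δf = 1/(4π × 6.881e-06 s)
Δf = 1.156e+04 Hz = 11.565 kHz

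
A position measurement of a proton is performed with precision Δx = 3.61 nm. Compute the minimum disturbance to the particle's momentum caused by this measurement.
1.461 × 10^-26 kg·m/s

The uncertainty principle implies that measuring position disturbs momentum:
ΔxΔp ≥ ℏ/2

When we measure position with precision Δx, we necessarily introduce a momentum uncertainty:
Δp ≥ ℏ/(2Δx)
Δp_min = (1.055e-34 J·s) / (2 × 3.610e-09 m)
Δp_min = 1.461e-26 kg·m/s

The more precisely we measure position, the greater the momentum disturbance.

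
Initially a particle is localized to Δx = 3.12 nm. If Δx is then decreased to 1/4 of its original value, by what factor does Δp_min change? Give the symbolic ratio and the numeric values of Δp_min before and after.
Original Δp_min = 1.690 × 10^-26 kg·m/s; new Δp'_min = 6.760 × 10^-26 kg·m/s; ratio Δp'_min/Δp_min = 4.

From the uncertainty principle ΔxΔp ≥ ℏ/2, the minimum momentum uncertainty is Δp_min = ℏ/(2Δx).

Original (Δx = 3.12 nm = 3.120e-09 m):
Δp_min = (1.055e-34 J·s)/(2 × 3.120e-09 m) = 1.690e-26 kg·m/s

When Δx → (1/4)Δx:
Δp'_min = ℏ/(2 × (1/4)Δx) = 4 × ℏ/(2Δx) = 4 × Δp_min
Δp'_min = 4 × 1.690e-26 kg·m/s = 6.760e-26 kg·m/s

Since Δp_min ∝ 1/Δx, when Δx is decreased to 1/4 of its original value, Δp_min increases to 4 times its original value.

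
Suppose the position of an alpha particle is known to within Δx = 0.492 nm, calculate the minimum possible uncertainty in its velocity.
16.129 m/s

Using the Heisenberg uncertainty principle and Δp = mΔv:
ΔxΔp ≥ ℏ/2
Δx(mΔv) ≥ ℏ/2

The minimum uncertainty in velocity is:
Δv_min = ℏ/(2mΔx)
Δv_min = (1.055e-34 J·s) / (2 × 6.645e-27 kg × 4.920e-10 m)
Δv_min = 1.613e+01 m/s = 16.129 m/s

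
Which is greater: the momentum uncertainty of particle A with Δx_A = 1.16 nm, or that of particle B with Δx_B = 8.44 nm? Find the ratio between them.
Particle A has the larger minimum momentum uncertainty, by a factor of 7.28.

For each particle, the minimum momentum uncertainty is Δp_min = ℏ/(2Δx):

Particle A: Δp_A = ℏ/(2×1.160e-09 m) = 4.546e-26 kg·m/s
Particle B: Δp_B = ℏ/(2×8.440e-09 m) = 6.247e-27 kg·m/s

Ratio: Δp_A/Δp_B = 7.28

Since Δp_min ∝ 1/Δx, the particle with smaller position uncertainty (A) has larger momentum uncertainty.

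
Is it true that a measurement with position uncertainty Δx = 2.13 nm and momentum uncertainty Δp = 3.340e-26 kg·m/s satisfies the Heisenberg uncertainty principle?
Yes, it satisfies the uncertainty principle.

Calculate the product ΔxΔp:
ΔxΔp = (2.130e-09 m) × (3.340e-26 kg·m/s)
ΔxΔp = 7.114e-35 J·s

Compare to the minimum allowed value ℏ/2:
ℏ/2 = 5.273e-35 J·s

Since ΔxΔp = 7.114e-35 J·s ≥ 5.273e-35 J·s = ℏ/2,
the measurement satisfies the uncertainty principle.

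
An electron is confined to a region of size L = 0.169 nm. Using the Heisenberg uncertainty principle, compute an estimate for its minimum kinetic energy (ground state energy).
333.495 meV

Using the uncertainty principle to estimate ground state energy:

1. The position uncertainty is approximately the confinement size:
   Δx ≈ L = 1.690e-10 m

2. From ΔxΔp ≥ ℏ/2, the minimum momentum uncertainty is:
   Δp ≈ ℏ/(2L) = 3.120e-25 kg·m/s

3. The kinetic energy is approximately:
   KE ≈ (Δp)²/(2m) = (3.120e-25)²/(2 × 9.109e-31 kg)
   KE ≈ 5.343e-20 J = 333.495 meV

This is an order-of-magnitude estimate of the ground state energy.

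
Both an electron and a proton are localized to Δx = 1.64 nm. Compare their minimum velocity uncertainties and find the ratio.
The electron has the larger minimum velocity uncertainty, by a ratio of 1836.2.

For both particles, Δp_min = ℏ/(2Δx) = 3.215e-26 kg·m/s (same for both).

The velocity uncertainty is Δv = Δp/m:
- electron: Δv = 3.215e-26 / 9.109e-31 = 3.530e+04 m/s = 35.295 km/s
- proton: Δv = 3.215e-26 / 1.673e-27 = 1.922e+01 m/s = 19.222 m/s

Ratio: 3.530e+04 / 1.922e+01 = 1836.2

The lighter particle has larger velocity uncertainty because Δv ∝ 1/m.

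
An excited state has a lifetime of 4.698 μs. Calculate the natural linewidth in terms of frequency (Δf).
16.939 kHz

Using the energy-time uncertainty principle and E = hf:
ΔEΔt ≥ ℏ/2
hΔf·Δt ≥ ℏ/2

The minimum frequency uncertainty is:
Δf = ℏ/(2hτ) = 1/(4πτ)
Δf = 1/(4π × 4.698e-06 s)
Δf = 1.694e+04 Hz = 16.939 kHz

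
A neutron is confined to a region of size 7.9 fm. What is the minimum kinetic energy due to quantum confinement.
83.005 keV

Using the uncertainty principle:

1. Position uncertainty: Δx ≈ 7.900e-15 m
2. Minimum momentum uncertainty: Δp = ℏ/(2Δx) = 6.675e-21 kg·m/s
3. Minimum kinetic energy:
   KE = (Δp)²/(2m) = (6.675e-21)²/(2 × 1.675e-27 kg)
   KE = 1.330e-14 J = 83.005 keV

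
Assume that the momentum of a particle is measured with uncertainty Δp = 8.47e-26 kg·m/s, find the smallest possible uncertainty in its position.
622.534 pm

Using the Heisenberg uncertainty principle:
ΔxΔp ≥ ℏ/2

The minimum uncertainty in position is:
Δx_min = ℏ/(2Δp)
Δx_min = (1.055e-34 J·s) / (2 × 8.470e-26 kg·m/s)
Δx_min = 6.225e-10 m = 622.534 pm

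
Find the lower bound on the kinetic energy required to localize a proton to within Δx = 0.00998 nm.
52.083 meV

Localizing a particle requires giving it sufficient momentum uncertainty:

1. From uncertainty principle: Δp ≥ ℏ/(2Δx)
   Δp_min = (1.055e-34 J·s) / (2 × 9.980e-12 m)
   Δp_min = 5.283e-24 kg·m/s

2. This momentum uncertainty corresponds to kinetic energy:
   KE ≈ (Δp)²/(2m) = (5.283e-24)²/(2 × 1.673e-27 kg)
   KE = 8.345e-21 J = 52.083 meV

Tighter localization requires more energy.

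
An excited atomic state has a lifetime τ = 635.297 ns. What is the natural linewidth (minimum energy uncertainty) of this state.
518.035 peV

Using the energy-time uncertainty principle:
ΔEΔt ≥ ℏ/2

The lifetime τ represents the time uncertainty Δt.
The natural linewidth (minimum energy uncertainty) is:

ΔE = ℏ/(2τ)
ΔE = (1.055e-34 J·s) / (2 × 6.353e-07 s)
ΔE = 8.300e-29 J = 518.035 peV

This natural linewidth limits the precision of spectroscopic measurements.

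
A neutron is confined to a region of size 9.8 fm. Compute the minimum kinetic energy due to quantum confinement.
53.939 keV

Using the uncertainty principle:

1. Position uncertainty: Δx ≈ 9.800e-15 m
2. Minimum momentum uncertainty: Δp = ℏ/(2Δx) = 5.380e-21 kg·m/s
3. Minimum kinetic energy:
   KE = (Δp)²/(2m) = (5.380e-21)²/(2 × 1.675e-27 kg)
   KE = 8.642e-15 J = 53.939 keV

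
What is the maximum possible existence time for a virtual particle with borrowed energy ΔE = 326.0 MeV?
1.010 ys

Using the energy-time uncertainty principle:
ΔEΔt ≥ ℏ/2

For a virtual particle borrowing energy ΔE, the maximum lifetime is:
Δt_max = ℏ/(2ΔE)

Converting energy:
ΔE = 326.0 MeV = 5.223e-11 J

Δt_max = (1.055e-34 J·s) / (2 × 5.223e-11 J)
Δt_max = 1.010e-24 s = 1.010 ys

Virtual particles with higher borrowed energy exist for shorter times.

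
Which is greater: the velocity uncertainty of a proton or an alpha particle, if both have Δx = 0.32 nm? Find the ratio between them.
The proton has the larger minimum velocity uncertainty, by a ratio of 4.0.

For both particles, Δp_min = ℏ/(2Δx) = 1.648e-25 kg·m/s (same for both).

The velocity uncertainty is Δv = Δp/m:
- proton: Δv = 1.648e-25 / 1.673e-27 = 9.851e+01 m/s = 98.514 m/s
- alpha particle: Δv = 1.648e-25 / 6.645e-27 = 2.480e+01 m/s = 24.798 m/s

Ratio: 9.851e+01 / 2.480e+01 = 4.0

The lighter particle has larger velocity uncertainty because Δv ∝ 1/m.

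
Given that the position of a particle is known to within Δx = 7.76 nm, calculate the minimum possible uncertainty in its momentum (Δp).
6.795 × 10^-27 kg·m/s

Using the Heisenberg uncertainty principle:
ΔxΔp ≥ ℏ/2

The minimum uncertainty in momentum is:
Δp_min = ℏ/(2Δx)
Δp_min = (1.055e-34 J·s) / (2 × 7.760e-09 m)
Δp_min = 6.795e-27 kg·m/s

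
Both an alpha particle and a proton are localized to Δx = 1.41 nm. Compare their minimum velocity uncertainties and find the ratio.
The proton has the larger minimum velocity uncertainty, by a ratio of 4.0.

For both particles, Δp_min = ℏ/(2Δx) = 3.740e-26 kg·m/s (same for both).

The velocity uncertainty is Δv = Δp/m:
- alpha particle: Δv = 3.740e-26 / 6.645e-27 = 5.628e+00 m/s = 5.628 m/s
- proton: Δv = 3.740e-26 / 1.673e-27 = 2.236e+01 m/s = 22.358 m/s

Ratio: 2.236e+01 / 5.628e+00 = 4.0

The lighter particle has larger velocity uncertainty because Δv ∝ 1/m.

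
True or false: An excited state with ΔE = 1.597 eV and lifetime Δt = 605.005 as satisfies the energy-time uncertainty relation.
Yes, it satisfies the uncertainty relation.

Calculate the product ΔEΔt:
ΔE = 1.597 eV = 2.559e-19 J
ΔEΔt = (2.559e-19 J) × (6.050e-16 s)
ΔEΔt = 1.548e-34 J·s

Compare to the minimum allowed value ℏ/2:
ℏ/2 = 5.273e-35 J·s

Since ΔEΔt = 1.548e-34 J·s ≥ 5.273e-35 J·s = ℏ/2,
this satisfies the uncertainty relation.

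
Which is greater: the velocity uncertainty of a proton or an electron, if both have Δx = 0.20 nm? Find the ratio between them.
The electron has the larger minimum velocity uncertainty, by a ratio of 1836.2.

For both particles, Δp_min = ℏ/(2Δx) = 2.636e-25 kg·m/s (same for both).

The velocity uncertainty is Δv = Δp/m:
- proton: Δv = 2.636e-25 / 1.673e-27 = 1.576e+02 m/s = 157.623 m/s
- electron: Δv = 2.636e-25 / 9.109e-31 = 2.894e+05 m/s = 289.419 km/s

Ratio: 2.894e+05 / 1.576e+02 = 1836.2

The lighter particle has larger velocity uncertainty because Δv ∝ 1/m.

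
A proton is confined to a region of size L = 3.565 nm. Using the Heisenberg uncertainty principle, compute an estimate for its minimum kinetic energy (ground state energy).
408.164 neV

Using the uncertainty principle to estimate ground state energy:

1. The position uncertainty is approximately the confinement size:
   Δx ≈ L = 3.565e-09 m

2. From ΔxΔp ≥ ℏ/2, the minimum momentum uncertainty is:
   Δp ≈ ℏ/(2L) = 1.479e-26 kg·m/s

3. The kinetic energy is approximately:
   KE ≈ (Δp)²/(2m) = (1.479e-26)²/(2 × 1.673e-27 kg)
   KE ≈ 6.540e-26 J = 408.164 neV

This is an order-of-magnitude estimate of the ground state energy.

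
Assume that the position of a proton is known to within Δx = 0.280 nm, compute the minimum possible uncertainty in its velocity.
112.588 m/s

Using the Heisenberg uncertainty principle and Δp = mΔv:
ΔxΔp ≥ ℏ/2
Δx(mΔv) ≥ ℏ/2

The minimum uncertainty in velocity is:
Δv_min = ℏ/(2mΔx)
Δv_min = (1.055e-34 J·s) / (2 × 1.673e-27 kg × 2.800e-10 m)
Δv_min = 1.126e+02 m/s = 112.588 m/s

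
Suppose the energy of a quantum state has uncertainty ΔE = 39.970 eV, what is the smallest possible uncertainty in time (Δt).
8.234 as

Using the energy-time uncertainty principle:
ΔEΔt ≥ ℏ/2

The minimum uncertainty in time is:
Δt_min = ℏ/(2ΔE)
Δt_min = (1.055e-34 J·s) / (2 × 6.404e-18 J)
Δt_min = 8.234e-18 s = 8.234 as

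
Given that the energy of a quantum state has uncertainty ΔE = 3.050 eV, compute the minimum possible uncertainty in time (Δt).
107.904 as

Using the energy-time uncertainty principle:
ΔEΔt ≥ ℏ/2

The minimum uncertainty in time is:
Δt_min = ℏ/(2ΔE)
Δt_min = (1.055e-34 J·s) / (2 × 4.887e-19 J)
Δt_min = 1.079e-16 s = 107.904 as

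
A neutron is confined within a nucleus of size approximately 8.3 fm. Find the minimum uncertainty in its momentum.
6.353 × 10^-21 kg·m/s

Using the Heisenberg uncertainty principle:
ΔxΔp ≥ ℏ/2

With Δx ≈ L = 8.300e-15 m (the confinement size):
Δp_min = ℏ/(2Δx)
Δp_min = (1.055e-34 J·s) / (2 × 8.300e-15 m)
Δp_min = 6.353e-21 kg·m/s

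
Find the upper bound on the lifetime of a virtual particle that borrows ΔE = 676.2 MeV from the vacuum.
4.867 × 10^-25 s

Using the energy-time uncertainty principle:
ΔEΔt ≥ ℏ/2

For a virtual particle borrowing energy ΔE, the maximum lifetime is:
Δt_max = ℏ/(2ΔE)

Converting energy:
ΔE = 676.2 MeV = 1.083e-10 J

Δt_max = (1.055e-34 J·s) / (2 × 1.083e-10 J)
Δt_max = 4.867e-25 s = 4.867 × 10^-25 s

Virtual particles with higher borrowed energy exist for shorter times.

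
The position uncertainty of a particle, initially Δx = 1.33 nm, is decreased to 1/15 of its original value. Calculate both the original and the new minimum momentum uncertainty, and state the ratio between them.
Original Δp_min = 3.965 × 10^-26 kg·m/s; new Δp'_min = 5.947 × 10^-25 kg·m/s; ratio Δp'_min/Δp_min = 15.

From the uncertainty principle ΔxΔp ≥ ℏ/2, the minimum momentum uncertainty is Δp_min = ℏ/(2Δx).

Original (Δx = 1.33 nm = 1.330e-09 m):
Δp_min = (1.055e-34 J·s)/(2 × 1.330e-09 m) = 3.965e-26 kg·m/s

When Δx → (1/15)Δx:
Δp'_min = ℏ/(2 × (1/15)Δx) = 15 × ℏ/(2Δx) = 15 × Δp_min
Δp'_min = 15 × 3.965e-26 kg·m/s = 5.947e-25 kg·m/s

Since Δp_min ∝ 1/Δx, when Δx is decreased to 1/15 of its original value, Δp_min increases to 15 times its original value.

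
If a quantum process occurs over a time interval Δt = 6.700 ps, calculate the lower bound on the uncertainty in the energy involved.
49.120 μeV

Using the energy-time uncertainty principle:
ΔEΔt ≥ ℏ/2

The minimum uncertainty in energy is:
ΔE_min = ℏ/(2Δt)
ΔE_min = (1.055e-34 J·s) / (2 × 6.700e-12 s)
ΔE_min = 7.870e-24 J = 49.120 μeV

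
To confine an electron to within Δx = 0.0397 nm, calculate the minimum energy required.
6.043 eV

Localizing a particle requires giving it sufficient momentum uncertainty:

1. From uncertainty principle: Δp ≥ ℏ/(2Δx)
   Δp_min = (1.055e-34 J·s) / (2 × 3.970e-11 m)
   Δp_min = 1.328e-24 kg·m/s

2. This momentum uncertainty corresponds to kinetic energy:
   KE ≈ (Δp)²/(2m) = (1.328e-24)²/(2 × 9.109e-31 kg)
   KE = 9.683e-19 J = 6.043 eV

Tighter localization requires more energy.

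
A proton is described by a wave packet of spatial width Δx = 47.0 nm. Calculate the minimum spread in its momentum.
1.122 × 10^-27 kg·m/s

For a wave packet, the spatial width Δx and momentum spread Δp are related by the uncertainty principle:
ΔxΔp ≥ ℏ/2

The minimum momentum spread is:
Δp_min = ℏ/(2Δx)
Δp_min = (1.055e-34 J·s) / (2 × 4.700e-08 m)
Δp_min = 1.122e-27 kg·m/s

A wave packet cannot have both a well-defined position and well-defined momentum.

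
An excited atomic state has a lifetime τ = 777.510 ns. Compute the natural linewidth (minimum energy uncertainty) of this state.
423.282 peV

Using the energy-time uncertainty principle:
ΔEΔt ≥ ℏ/2

The lifetime τ represents the time uncertainty Δt.
The natural linewidth (minimum energy uncertainty) is:

ΔE = ℏ/(2τ)
ΔE = (1.055e-34 J·s) / (2 × 7.775e-07 s)
ΔE = 6.782e-29 J = 423.282 peV

This natural linewidth limits the precision of spectroscopic measurements.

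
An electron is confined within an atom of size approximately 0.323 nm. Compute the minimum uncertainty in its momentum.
1.632 × 10^-25 kg·m/s

Using the Heisenberg uncertainty principle:
ΔxΔp ≥ ℏ/2

With Δx ≈ L = 3.230e-10 m (the confinement size):
Δp_min = ℏ/(2Δx)
Δp_min = (1.055e-34 J·s) / (2 × 3.230e-10 m)
Δp_min = 1.632e-25 kg·m/s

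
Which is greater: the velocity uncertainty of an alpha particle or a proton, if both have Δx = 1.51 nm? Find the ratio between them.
The proton has the larger minimum velocity uncertainty, by a ratio of 4.0.

For both particles, Δp_min = ℏ/(2Δx) = 3.492e-26 kg·m/s (same for both).

The velocity uncertainty is Δv = Δp/m:
- alpha particle: Δv = 3.492e-26 / 6.645e-27 = 5.255e+00 m/s = 5.255 m/s
- proton: Δv = 3.492e-26 / 1.673e-27 = 2.088e+01 m/s = 20.877 m/s

Ratio: 2.088e+01 / 5.255e+00 = 4.0

The lighter particle has larger velocity uncertainty because Δv ∝ 1/m.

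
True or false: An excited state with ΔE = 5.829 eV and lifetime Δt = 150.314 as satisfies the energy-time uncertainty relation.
Yes, it satisfies the uncertainty relation.

Calculate the product ΔEΔt:
ΔE = 5.829 eV = 9.339e-19 J
ΔEΔt = (9.339e-19 J) × (1.503e-16 s)
ΔEΔt = 1.404e-34 J·s

Compare to the minimum allowed value ℏ/2:
ℏ/2 = 5.273e-35 J·s

Since ΔEΔt = 1.404e-34 J·s ≥ 5.273e-35 J·s = ℏ/2,
this satisfies the uncertainty relation.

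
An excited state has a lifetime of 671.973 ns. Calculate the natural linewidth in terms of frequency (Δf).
118.424 kHz

Using the energy-time uncertainty principle and E = hf:
ΔEΔt ≥ ℏ/2
hΔf·Δt ≥ ℏ/2

The minimum frequency uncertainty is:
Δf = ℏ/(2hτ) = 1/(4πτ)
Δf = 1/(4π × 6.720e-07 s)
Δf = 1.184e+05 Hz = 118.424 kHz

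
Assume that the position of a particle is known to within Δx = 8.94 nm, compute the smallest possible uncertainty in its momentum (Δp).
5.898 × 10^-27 kg·m/s

Using the Heisenberg uncertainty principle:
ΔxΔp ≥ ℏ/2

The minimum uncertainty in momentum is:
Δp_min = ℏ/(2Δx)
Δp_min = (1.055e-34 J·s) / (2 × 8.940e-09 m)
Δp_min = 5.898e-27 kg·m/s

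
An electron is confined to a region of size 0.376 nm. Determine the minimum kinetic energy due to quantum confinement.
67.373 meV

Using the uncertainty principle:

1. Position uncertainty: Δx ≈ 3.760e-10 m
2. Minimum momentum uncertainty: Δp = ℏ/(2Δx) = 1.402e-25 kg·m/s
3. Minimum kinetic energy:
   KE = (Δp)²/(2m) = (1.402e-25)²/(2 × 9.109e-31 kg)
   KE = 1.079e-20 J = 67.373 meV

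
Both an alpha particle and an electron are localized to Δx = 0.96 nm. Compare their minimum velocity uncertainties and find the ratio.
The electron has the larger minimum velocity uncertainty, by a ratio of 7294.3.

For both particles, Δp_min = ℏ/(2Δx) = 5.493e-26 kg·m/s (same for both).

The velocity uncertainty is Δv = Δp/m:
- alpha particle: Δv = 5.493e-26 / 6.645e-27 = 8.266e+00 m/s = 8.266 m/s
- electron: Δv = 5.493e-26 / 9.109e-31 = 6.030e+04 m/s = 60.296 km/s

Ratio: 6.030e+04 / 8.266e+00 = 7294.3

The lighter particle has larger velocity uncertainty because Δv ∝ 1/m.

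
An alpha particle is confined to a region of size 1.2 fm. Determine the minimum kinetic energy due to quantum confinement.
906.811 keV

Using the uncertainty principle:

1. Position uncertainty: Δx ≈ 1.200e-15 m
2. Minimum momentum uncertainty: Δp = ℏ/(2Δx) = 4.394e-20 kg·m/s
3. Minimum kinetic energy:
   KE = (Δp)²/(2m) = (4.394e-20)²/(2 × 6.645e-27 kg)
   KE = 1.453e-13 J = 906.811 keV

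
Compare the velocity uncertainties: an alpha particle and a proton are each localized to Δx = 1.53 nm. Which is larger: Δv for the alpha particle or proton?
The proton has the larger minimum velocity uncertainty, by a ratio of 4.0.

For both particles, Δp_min = ℏ/(2Δx) = 3.446e-26 kg·m/s (same for both).

The velocity uncertainty is Δv = Δp/m:
- alpha particle: Δv = 3.446e-26 / 6.645e-27 = 5.187e+00 m/s = 5.187 m/s
- proton: Δv = 3.446e-26 / 1.673e-27 = 2.060e+01 m/s = 20.604 m/s

Ratio: 2.060e+01 / 5.187e+00 = 4.0

The lighter particle has larger velocity uncertainty because Δv ∝ 1/m.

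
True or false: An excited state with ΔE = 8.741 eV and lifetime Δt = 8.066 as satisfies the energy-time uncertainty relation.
No, it violates the uncertainty relation.

Calculate the product ΔEΔt:
ΔE = 8.741 eV = 1.400e-18 J
ΔEΔt = (1.400e-18 J) × (8.066e-18 s)
ΔEΔt = 1.130e-35 J·s

Compare to the minimum allowed value ℏ/2:
ℏ/2 = 5.273e-35 J·s

Since ΔEΔt = 1.130e-35 J·s < 5.273e-35 J·s = ℏ/2,
this violates the uncertainty relation.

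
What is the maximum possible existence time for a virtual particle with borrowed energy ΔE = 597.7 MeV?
5.506 × 10^-25 s

Using the energy-time uncertainty principle:
ΔEΔt ≥ ℏ/2

For a virtual particle borrowing energy ΔE, the maximum lifetime is:
Δt_max = ℏ/(2ΔE)

Converting energy:
ΔE = 597.7 MeV = 9.576e-11 J

Δt_max = (1.055e-34 J·s) / (2 × 9.576e-11 J)
Δt_max = 5.506e-25 s = 5.506 × 10^-25 s

Virtual particles with higher borrowed energy exist for shorter times.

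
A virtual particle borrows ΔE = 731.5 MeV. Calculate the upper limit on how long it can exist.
4.499 × 10^-25 s

Using the energy-time uncertainty principle:
ΔEΔt ≥ ℏ/2

For a virtual particle borrowing energy ΔE, the maximum lifetime is:
Δt_max = ℏ/(2ΔE)

Converting energy:
ΔE = 731.5 MeV = 1.172e-10 J

Δt_max = (1.055e-34 J·s) / (2 × 1.172e-10 J)
Δt_max = 4.499e-25 s = 4.499 × 10^-25 s

Virtual particles with higher borrowed energy exist for shorter times.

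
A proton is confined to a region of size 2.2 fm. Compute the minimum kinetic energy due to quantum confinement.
1.072 MeV

Using the uncertainty principle:

1. Position uncertainty: Δx ≈ 2.200e-15 m
2. Minimum momentum uncertainty: Δp = ℏ/(2Δx) = 2.397e-20 kg·m/s
3. Minimum kinetic energy:
   KE = (Δp)²/(2m) = (2.397e-20)²/(2 × 1.673e-27 kg)
   KE = 1.717e-13 J = 1.072 MeV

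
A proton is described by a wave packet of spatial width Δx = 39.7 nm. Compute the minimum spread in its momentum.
1.328 × 10^-27 kg·m/s

For a wave packet, the spatial width Δx and momentum spread Δp are related by the uncertainty principle:
ΔxΔp ≥ ℏ/2

The minimum momentum spread is:
Δp_min = ℏ/(2Δx)
Δp_min = (1.055e-34 J·s) / (2 × 3.970e-08 m)
Δp_min = 1.328e-27 kg·m/s

A wave packet cannot have both a well-defined position and well-defined momentum.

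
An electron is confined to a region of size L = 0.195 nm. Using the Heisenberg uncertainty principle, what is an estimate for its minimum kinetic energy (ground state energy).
250.492 meV

Using the uncertainty principle to estimate ground state energy:

1. The position uncertainty is approximately the confinement size:
   Δx ≈ L = 1.950e-10 m

2. From ΔxΔp ≥ ℏ/2, the minimum momentum uncertainty is:
   Δp ≈ ℏ/(2L) = 2.704e-25 kg·m/s

3. The kinetic energy is approximately:
   KE ≈ (Δp)²/(2m) = (2.704e-25)²/(2 × 9.109e-31 kg)
   KE ≈ 4.013e-20 J = 250.492 meV

This is an order-of-magnitude estimate of the ground state energy.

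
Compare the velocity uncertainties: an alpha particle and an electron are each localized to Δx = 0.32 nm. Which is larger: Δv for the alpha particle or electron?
The electron has the larger minimum velocity uncertainty, by a ratio of 7294.3.

For both particles, Δp_min = ℏ/(2Δx) = 1.648e-25 kg·m/s (same for both).

The velocity uncertainty is Δv = Δp/m:
- alpha particle: Δv = 1.648e-25 / 6.645e-27 = 2.480e+01 m/s = 24.798 m/s
- electron: Δv = 1.648e-25 / 9.109e-31 = 1.809e+05 m/s = 180.887 km/s

Ratio: 1.809e+05 / 2.480e+01 = 7294.3

The lighter particle has larger velocity uncertainty because Δv ∝ 1/m.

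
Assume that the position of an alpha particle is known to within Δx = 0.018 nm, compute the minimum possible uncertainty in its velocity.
440.860 m/s

Using the Heisenberg uncertainty principle and Δp = mΔv:
ΔxΔp ≥ ℏ/2
Δx(mΔv) ≥ ℏ/2

The minimum uncertainty in velocity is:
Δv_min = ℏ/(2mΔx)
Δv_min = (1.055e-34 J·s) / (2 × 6.645e-27 kg × 1.800e-11 m)
Δv_min = 4.409e+02 m/s = 440.860 m/s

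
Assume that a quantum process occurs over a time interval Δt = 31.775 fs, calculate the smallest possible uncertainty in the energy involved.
10.357 meV

Using the energy-time uncertainty principle:
ΔEΔt ≥ ℏ/2

The minimum uncertainty in energy is:
ΔE_min = ℏ/(2Δt)
ΔE_min = (1.055e-34 J·s) / (2 × 3.177e-14 s)
ΔE_min = 1.659e-21 J = 10.357 meV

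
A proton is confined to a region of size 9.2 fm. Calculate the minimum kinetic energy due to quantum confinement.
61.288 keV

Using the uncertainty principle:

1. Position uncertainty: Δx ≈ 9.200e-15 m
2. Minimum momentum uncertainty: Δp = ℏ/(2Δx) = 5.731e-21 kg·m/s
3. Minimum kinetic energy:
   KE = (Δp)²/(2m) = (5.731e-21)²/(2 × 1.673e-27 kg)
   KE = 9.819e-15 J = 61.288 keV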